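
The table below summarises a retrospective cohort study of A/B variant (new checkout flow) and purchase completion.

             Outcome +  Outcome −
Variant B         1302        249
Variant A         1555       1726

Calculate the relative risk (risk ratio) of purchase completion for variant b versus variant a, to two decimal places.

Cells: a = 1302, b = 249, c = 1555, d = 1726.
Risk in exposed = 1302/1551 = 0.83946; risk in unexposed = 1555/3281 = 0.47394.
RR = 0.83946 / 0.47394 = 1.77123
The risk among the exposed is 1.77 times that among the unexposed.

1.77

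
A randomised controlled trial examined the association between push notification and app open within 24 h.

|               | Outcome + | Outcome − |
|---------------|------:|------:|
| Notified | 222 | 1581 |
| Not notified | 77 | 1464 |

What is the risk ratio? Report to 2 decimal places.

2.46

Cells: a = 222, b = 1581, c = 77, d = 1464.
Risk in exposed = 222/1803 = 0.12313; risk in unexposed = 77/1541 = 0.04997.
RR = 0.12313 / 0.04997 = 2.46416
The risk among the exposed is 2.46 times that among the unexposed.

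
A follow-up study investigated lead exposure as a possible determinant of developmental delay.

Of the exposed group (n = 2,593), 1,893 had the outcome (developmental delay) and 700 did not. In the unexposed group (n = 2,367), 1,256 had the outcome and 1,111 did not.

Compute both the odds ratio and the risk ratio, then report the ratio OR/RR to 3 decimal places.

From the description: a = 1893, b = 700, c = 1256, d = 1111.
OR = (1893·1111)/(700·1256) = 2103123/879200 = 2.39209
Risk in exposed = 1893/2593 = 0.73004; risk in unexposed = 1256/2367 = 0.53063; RR = 1.37580
OR/RR = 2.39209 / 1.37580 = 1.73868
The outcome is not rare, so the OR lies further from 1 than the RR.

1.739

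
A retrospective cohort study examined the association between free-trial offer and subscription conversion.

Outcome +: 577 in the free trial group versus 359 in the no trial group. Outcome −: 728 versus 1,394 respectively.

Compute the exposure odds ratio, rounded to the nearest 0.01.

From the description: a = 577, b = 728, c = 359, d = 1394.
OR = (a·d)/(b·c) = (577 × 1394) / (728 × 359) = 804338 / 261352 = 3.07760
The odds of subscription conversion are about 3.08 times as high in the free trial group.

3.08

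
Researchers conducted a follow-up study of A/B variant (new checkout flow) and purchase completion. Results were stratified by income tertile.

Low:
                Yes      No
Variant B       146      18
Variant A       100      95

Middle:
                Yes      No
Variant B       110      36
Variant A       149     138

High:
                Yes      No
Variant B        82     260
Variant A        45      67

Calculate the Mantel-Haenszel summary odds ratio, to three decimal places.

1.987

OR_MH = Σ(aᵢdᵢ/nᵢ) / Σ(bᵢcᵢ/nᵢ), where nᵢ is the stratum total.
Stratum 1 (Low): n = 359; a·d/n = 146·95/359 = 38.6351; b·c/n = 18·100/359 = 5.0139
Stratum 2 (Middle): n = 433; a·d/n = 110·138/433 = 35.0577; b·c/n = 36·149/433 = 12.3880
Stratum 3 (High): n = 454; a·d/n = 82·67/454 = 12.1013; b·c/n = 260·45/454 = 25.7709
OR_MH = (38.6351 + 35.0577 + 12.1013) / (5.0139 + 12.3880 + 25.7709) = 85.7942 / 43.1728 = 1.98723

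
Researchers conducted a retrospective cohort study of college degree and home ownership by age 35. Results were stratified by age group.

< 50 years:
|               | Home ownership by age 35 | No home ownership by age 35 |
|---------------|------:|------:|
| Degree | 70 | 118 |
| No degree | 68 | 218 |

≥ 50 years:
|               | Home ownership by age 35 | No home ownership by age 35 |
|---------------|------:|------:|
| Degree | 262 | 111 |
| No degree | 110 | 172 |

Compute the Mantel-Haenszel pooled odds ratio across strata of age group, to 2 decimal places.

2.84

OR_MH = Σ(aᵢdᵢ/nᵢ) / Σ(bᵢcᵢ/nᵢ), where nᵢ is the stratum total.
Stratum 1 (< 50 years): n = 474; a·d/n = 70·218/474 = 32.1941; b·c/n = 118·68/474 = 16.9283
Stratum 2 (≥ 50 years): n = 655; a·d/n = 262·172/655 = 68.8000; b·c/n = 111·110/655 = 18.6412
OR_MH = (32.1941 + 68.8000) / (16.9283 + 18.6412) = 100.9941 / 35.5695 = 2.83935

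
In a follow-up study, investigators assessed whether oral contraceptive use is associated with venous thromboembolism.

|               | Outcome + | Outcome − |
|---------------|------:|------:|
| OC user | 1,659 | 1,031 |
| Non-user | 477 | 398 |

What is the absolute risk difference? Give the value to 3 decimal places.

Cells: a = 1659, b = 1031, c = 477, d = 398.
Risk in exposed = 1659/2690 = 0.616729; risk in unexposed = 477/875 = 0.545143.
Risk difference = 0.616729 − 0.545143 = 0.071586

0.072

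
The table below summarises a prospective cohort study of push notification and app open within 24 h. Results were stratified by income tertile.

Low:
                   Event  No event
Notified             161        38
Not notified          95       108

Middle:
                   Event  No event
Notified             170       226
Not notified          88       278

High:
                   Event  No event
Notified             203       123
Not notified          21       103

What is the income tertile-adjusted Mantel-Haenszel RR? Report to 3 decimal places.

2.027

RR_MH = Σ(aᵢ·n₀ᵢ/nᵢ) / Σ(cᵢ·n₁ᵢ/nᵢ), with n₁ᵢ = aᵢ+bᵢ (exposed), n₀ᵢ = cᵢ+dᵢ (unexposed), nᵢ = n₁ᵢ+n₀ᵢ.
Stratum 1 (Low): n₁ = 199, n₀ = 203, n = 402; a·n₀/n = 161·203/402 = 81.3010; c·n₁/n = 95·199/402 = 47.0274
Stratum 2 (Middle): n₁ = 396, n₀ = 366, n = 762; a·n₀/n = 170·366/762 = 81.6535; c·n₁/n = 88·396/762 = 45.7323
Stratum 3 (High): n₁ = 326, n₀ = 124, n = 450; a·n₀/n = 203·124/450 = 55.9378; c·n₁/n = 21·326/450 = 15.2133
RR_MH = (81.3010 + 81.6535 + 55.9378) / (47.0274 + 45.7323 + 15.2133) = 218.8923 / 107.9730 = 2.02729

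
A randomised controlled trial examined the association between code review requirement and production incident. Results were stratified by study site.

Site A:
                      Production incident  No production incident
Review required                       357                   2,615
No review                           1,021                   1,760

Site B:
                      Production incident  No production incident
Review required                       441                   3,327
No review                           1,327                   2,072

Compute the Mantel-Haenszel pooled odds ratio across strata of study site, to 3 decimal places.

0.219

OR_MH = Σ(aᵢdᵢ/nᵢ) / Σ(bᵢcᵢ/nᵢ), where nᵢ is the stratum total.
Stratum 1 (Site A): n = 5753; a·d/n = 357·1760/5753 = 109.2161; b·c/n = 2615·1021/5753 = 464.0909
Stratum 2 (Site B): n = 7167; a·d/n = 441·2072/7167 = 127.4943; b·c/n = 3327·1327/7167 = 616.0080
OR_MH = (109.2161 + 127.4943) / (464.0909 + 616.0080) = 236.7104 / 1080.0989 = 0.21916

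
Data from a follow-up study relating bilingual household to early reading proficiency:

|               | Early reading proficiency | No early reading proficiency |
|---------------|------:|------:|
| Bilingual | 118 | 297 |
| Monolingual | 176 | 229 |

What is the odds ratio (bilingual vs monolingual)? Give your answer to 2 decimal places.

0.52

Cells: a = 118, b = 297, c = 176, d = 229.
OR = (a·d)/(b·c) = (118 × 229) / (297 × 176) = 27022 / 52272 = 0.51695
Exposure is associated with lower odds of early reading proficiency (OR = 0.52 < 1).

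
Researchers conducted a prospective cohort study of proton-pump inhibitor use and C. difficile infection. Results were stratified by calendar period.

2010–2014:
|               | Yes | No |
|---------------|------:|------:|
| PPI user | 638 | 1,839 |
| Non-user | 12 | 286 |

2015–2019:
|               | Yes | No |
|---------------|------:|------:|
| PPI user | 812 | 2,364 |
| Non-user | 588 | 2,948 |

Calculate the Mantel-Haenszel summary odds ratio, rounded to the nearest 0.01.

1.96

OR_MH = Σ(aᵢdᵢ/nᵢ) / Σ(bᵢcᵢ/nᵢ), where nᵢ is the stratum total.
Stratum 1 (2010–2014): n = 2775; a·d/n = 638·286/2775 = 65.7542; b·c/n = 1839·12/2775 = 7.9524
Stratum 2 (2015–2019): n = 6712; a·d/n = 812·2948/6712 = 356.6412; b·c/n = 2364·588/6712 = 207.0965
OR_MH = (65.7542 + 356.6412) / (7.9524 + 207.0965) = 422.3955 / 215.0490 = 1.96418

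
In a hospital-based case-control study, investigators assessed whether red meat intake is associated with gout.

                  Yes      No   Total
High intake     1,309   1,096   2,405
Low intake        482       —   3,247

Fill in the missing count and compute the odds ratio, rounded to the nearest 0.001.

The missing cell is in the unexposed row: 3247 − 482 = 2765.
So a = 1309, b = 1096, c = 482, d = 2765.
OR = (a·d)/(b·c) = (1309 × 2765) / (1096 × 482) = 3619385 / 528272 = 6.85137

6.851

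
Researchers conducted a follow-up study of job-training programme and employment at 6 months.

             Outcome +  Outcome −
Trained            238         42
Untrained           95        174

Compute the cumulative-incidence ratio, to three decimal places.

Cells: a = 238, b = 42, c = 95, d = 174.
Risk in exposed = 238/280 = 0.85000; risk in unexposed = 95/269 = 0.35316.
RR = 0.85000 / 0.35316 = 2.40684
The risk among the exposed is 2.41 times that among the unexposed.

2.407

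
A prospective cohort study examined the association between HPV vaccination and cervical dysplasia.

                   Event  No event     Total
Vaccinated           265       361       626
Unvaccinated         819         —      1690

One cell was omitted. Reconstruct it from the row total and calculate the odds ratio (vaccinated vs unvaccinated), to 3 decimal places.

The missing cell is in the unexposed row: 1690 − 819 = 871.
So a = 265, b = 361, c = 819, d = 871.
OR = (a·d)/(b·c) = (265 × 871) / (361 × 819) = 230815 / 295659 = 0.78068

0.781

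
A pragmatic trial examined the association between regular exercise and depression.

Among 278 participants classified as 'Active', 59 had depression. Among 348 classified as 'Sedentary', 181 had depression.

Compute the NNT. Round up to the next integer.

4

Risk in treated group = 59/278 = 0.21223; risk in control = 181/348 = 0.52011.
Absolute risk reduction = 0.52011 − 0.21223 = 0.30788
NNT = 1 / ARR = 1 / 0.30788 = 3.248 → round up → 4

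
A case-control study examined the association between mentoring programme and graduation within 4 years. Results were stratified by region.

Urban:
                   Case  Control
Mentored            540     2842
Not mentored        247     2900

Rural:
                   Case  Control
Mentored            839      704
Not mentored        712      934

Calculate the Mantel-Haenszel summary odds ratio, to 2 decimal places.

1.83

OR_MH = Σ(aᵢdᵢ/nᵢ) / Σ(bᵢcᵢ/nᵢ), where nᵢ is the stratum total.
Stratum 1 (Urban): n = 6529; a·d/n = 540·2900/6529 = 239.8530; b·c/n = 2842·247/6529 = 107.5163
Stratum 2 (Rural): n = 3189; a·d/n = 839·934/3189 = 245.7278; b·c/n = 704·712/3189 = 157.1803
OR_MH = (239.8530 + 245.7278) / (107.5163 + 157.1803) = 485.5808 / 264.6966 = 1.83448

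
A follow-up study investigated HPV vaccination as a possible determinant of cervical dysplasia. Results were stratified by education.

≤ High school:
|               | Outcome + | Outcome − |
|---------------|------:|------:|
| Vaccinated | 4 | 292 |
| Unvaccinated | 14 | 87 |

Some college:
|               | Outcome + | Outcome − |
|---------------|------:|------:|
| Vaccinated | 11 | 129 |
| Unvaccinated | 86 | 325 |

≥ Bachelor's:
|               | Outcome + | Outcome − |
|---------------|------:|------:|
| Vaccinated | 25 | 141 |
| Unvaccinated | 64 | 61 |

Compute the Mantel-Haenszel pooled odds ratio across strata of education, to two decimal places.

OR_MH = Σ(aᵢdᵢ/nᵢ) / Σ(bᵢcᵢ/nᵢ), where nᵢ is the stratum total.
Stratum 1 (≤ High school): n = 397; a·d/n = 4·87/397 = 0.8766; b·c/n = 292·14/397 = 10.2972
Stratum 2 (Some college): n = 551; a·d/n = 11·325/551 = 6.4882; b·c/n = 129·86/551 = 20.1343
Stratum 3 (≥ Bachelor's): n = 291; a·d/n = 25·61/291 = 5.2405; b·c/n = 141·64/291 = 31.0103
OR_MH = (0.8766 + 6.4882 + 5.2405) / (10.2972 + 20.1343 + 31.0103) = 12.6053 / 61.4418 = 0.20516

0.21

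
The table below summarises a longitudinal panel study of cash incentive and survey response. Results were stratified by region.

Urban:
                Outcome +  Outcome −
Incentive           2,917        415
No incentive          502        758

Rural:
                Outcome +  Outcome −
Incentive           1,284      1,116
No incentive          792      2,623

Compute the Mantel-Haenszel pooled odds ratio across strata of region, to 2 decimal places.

OR_MH = Σ(aᵢdᵢ/nᵢ) / Σ(bᵢcᵢ/nᵢ), where nᵢ is the stratum total.
Stratum 1 (Urban): n = 4592; a·d/n = 2917·758/4592 = 481.5083; b·c/n = 415·502/4592 = 45.3680
Stratum 2 (Rural): n = 5815; a·d/n = 1284·2623/5815 = 579.1801; b·c/n = 1116·792/5815 = 151.9986
OR_MH = (481.5083 + 579.1801) / (45.3680 + 151.9986) = 1060.6883 / 197.3667 = 5.37420

5.37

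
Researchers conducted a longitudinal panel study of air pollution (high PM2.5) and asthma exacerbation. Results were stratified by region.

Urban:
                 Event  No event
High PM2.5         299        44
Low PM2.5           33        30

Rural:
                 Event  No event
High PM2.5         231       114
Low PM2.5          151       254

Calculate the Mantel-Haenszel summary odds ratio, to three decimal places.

3.782

OR_MH = Σ(aᵢdᵢ/nᵢ) / Σ(bᵢcᵢ/nᵢ), where nᵢ is the stratum total.
Stratum 1 (Urban): n = 406; a·d/n = 299·30/406 = 22.0936; b·c/n = 44·33/406 = 3.5764
Stratum 2 (Rural): n = 750; a·d/n = 231·254/750 = 78.2320; b·c/n = 114·151/750 = 22.9520
OR_MH = (22.0936 + 78.2320) / (3.5764 + 22.9520) = 100.3256 / 26.5284 = 3.78183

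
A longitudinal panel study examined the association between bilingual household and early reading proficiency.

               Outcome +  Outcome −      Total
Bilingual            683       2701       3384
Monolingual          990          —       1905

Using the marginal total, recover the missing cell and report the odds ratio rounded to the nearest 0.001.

0.234

The missing cell is in the unexposed row: 1905 − 990 = 915.
So a = 683, b = 2701, c = 990, d = 915.
OR = (a·d)/(b·c) = (683 × 915) / (2701 × 990) = 624945 / 2673990 = 0.23371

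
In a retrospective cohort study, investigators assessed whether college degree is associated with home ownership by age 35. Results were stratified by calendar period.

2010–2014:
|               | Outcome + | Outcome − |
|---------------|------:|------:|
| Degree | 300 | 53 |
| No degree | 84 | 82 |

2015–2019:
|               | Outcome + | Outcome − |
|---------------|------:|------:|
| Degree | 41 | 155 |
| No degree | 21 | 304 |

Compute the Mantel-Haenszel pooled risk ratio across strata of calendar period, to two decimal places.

1.87

RR_MH = Σ(aᵢ·n₀ᵢ/nᵢ) / Σ(cᵢ·n₁ᵢ/nᵢ), with n₁ᵢ = aᵢ+bᵢ (exposed), n₀ᵢ = cᵢ+dᵢ (unexposed), nᵢ = n₁ᵢ+n₀ᵢ.
Stratum 1 (2010–2014): n₁ = 353, n₀ = 166, n = 519; a·n₀/n = 300·166/519 = 95.9538; c·n₁/n = 84·353/519 = 57.1329
Stratum 2 (2015–2019): n₁ = 196, n₀ = 325, n = 521; a·n₀/n = 41·325/521 = 25.5758; c·n₁/n = 21·196/521 = 7.9002
RR_MH = (95.9538 + 25.5758) / (57.1329 + 7.9002) = 121.5296 / 65.0331 = 1.86873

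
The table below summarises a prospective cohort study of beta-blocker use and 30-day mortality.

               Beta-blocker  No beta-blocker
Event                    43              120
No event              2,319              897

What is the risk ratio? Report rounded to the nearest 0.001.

Reading the table with exposure as columns: a = 43 (Beta-blocker, case), b = 2319 (Beta-blocker, non-case), c = 120 (No beta-blocker, case), d = 897.
Risk in exposed = 43/2362 = 0.01820; risk in unexposed = 120/1017 = 0.11799.
RR = 0.01820 / 0.11799 = 0.15429
The risk is 85% lower among the exposed than among the unexposed.

0.154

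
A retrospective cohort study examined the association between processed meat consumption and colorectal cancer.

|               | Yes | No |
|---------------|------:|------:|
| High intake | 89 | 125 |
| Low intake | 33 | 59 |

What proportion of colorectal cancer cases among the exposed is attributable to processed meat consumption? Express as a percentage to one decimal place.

13.8

Cells: a = 89, b = 125, c = 33, d = 59.
Risk in exposed = 89/214 = 0.41589; risk in unexposed = 33/92 = 0.35870.
RR = 0.41589/0.35870 = 1.15944
AR% = (RR − 1)/RR × 100 = (1.15944 − 1)/1.15944 × 100 = 13.7518%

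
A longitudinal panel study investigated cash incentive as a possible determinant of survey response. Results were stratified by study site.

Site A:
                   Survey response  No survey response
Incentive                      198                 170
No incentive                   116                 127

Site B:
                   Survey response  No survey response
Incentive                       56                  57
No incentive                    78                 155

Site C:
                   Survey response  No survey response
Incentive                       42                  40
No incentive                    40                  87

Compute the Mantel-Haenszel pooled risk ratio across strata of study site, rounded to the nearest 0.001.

RR_MH = Σ(aᵢ·n₀ᵢ/nᵢ) / Σ(cᵢ·n₁ᵢ/nᵢ), with n₁ᵢ = aᵢ+bᵢ (exposed), n₀ᵢ = cᵢ+dᵢ (unexposed), nᵢ = n₁ᵢ+n₀ᵢ.
Stratum 1 (Site A): n₁ = 368, n₀ = 243, n = 611; a·n₀/n = 198·243/611 = 78.7463; c·n₁/n = 116·368/611 = 69.8658
Stratum 2 (Site B): n₁ = 113, n₀ = 233, n = 346; a·n₀/n = 56·233/346 = 37.7110; c·n₁/n = 78·113/346 = 25.4740
Stratum 3 (Site C): n₁ = 82, n₀ = 127, n = 209; a·n₀/n = 42·127/209 = 25.5215; c·n₁/n = 40·82/209 = 15.6938
RR_MH = (78.7463 + 37.7110 + 25.5215) / (69.8658 + 25.4740 + 15.6938) = 141.9788 / 111.0336 = 1.27870

1.279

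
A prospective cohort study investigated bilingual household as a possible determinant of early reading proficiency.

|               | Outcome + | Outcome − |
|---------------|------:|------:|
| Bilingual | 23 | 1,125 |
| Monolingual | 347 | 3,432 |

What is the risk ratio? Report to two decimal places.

0.22

Cells: a = 23, b = 1125, c = 347, d = 3432.
Risk in exposed = 23/1148 = 0.02003; risk in unexposed = 347/3779 = 0.09182.
RR = 0.02003 / 0.09182 = 0.21819
The risk is 78% lower among the exposed than among the unexposed.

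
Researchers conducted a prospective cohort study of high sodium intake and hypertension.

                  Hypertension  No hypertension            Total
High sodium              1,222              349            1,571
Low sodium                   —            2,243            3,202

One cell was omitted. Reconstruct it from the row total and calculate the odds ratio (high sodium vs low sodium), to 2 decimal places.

The missing cell is in the unexposed row: 3202 − 2243 = 959.
So a = 1222, b = 349, c = 959, d = 2243.
OR = (a·d)/(b·c) = (1222 × 2243) / (349 × 959) = 2740946 / 334691 = 8.18948

8.19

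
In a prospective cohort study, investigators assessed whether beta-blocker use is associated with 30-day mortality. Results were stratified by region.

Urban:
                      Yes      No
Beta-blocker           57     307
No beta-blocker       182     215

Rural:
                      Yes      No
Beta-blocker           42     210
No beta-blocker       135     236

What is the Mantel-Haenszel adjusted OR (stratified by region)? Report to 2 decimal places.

OR_MH = Σ(aᵢdᵢ/nᵢ) / Σ(bᵢcᵢ/nᵢ), where nᵢ is the stratum total.
Stratum 1 (Urban): n = 761; a·d/n = 57·215/761 = 16.1038; b·c/n = 307·182/761 = 73.4218
Stratum 2 (Rural): n = 623; a·d/n = 42·236/623 = 15.9101; b·c/n = 210·135/623 = 45.5056
OR_MH = (16.1038 + 15.9101) / (73.4218 + 45.5056) = 32.0139 / 118.9274 = 0.26919

0.27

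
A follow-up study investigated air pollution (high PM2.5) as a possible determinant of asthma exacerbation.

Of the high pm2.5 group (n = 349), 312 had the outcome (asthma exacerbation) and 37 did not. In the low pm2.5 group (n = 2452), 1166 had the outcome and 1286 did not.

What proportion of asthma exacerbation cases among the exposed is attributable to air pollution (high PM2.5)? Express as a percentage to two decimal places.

From the description: a = 312, b = 37, c = 1166, d = 1286.
Risk in exposed = 312/349 = 0.89398; risk in unexposed = 1166/2452 = 0.47553.
RR = 0.89398/0.47553 = 1.87997
AR% = (RR − 1)/RR × 100 = (1.87997 − 1)/1.87997 × 100 = 46.8077%

46.81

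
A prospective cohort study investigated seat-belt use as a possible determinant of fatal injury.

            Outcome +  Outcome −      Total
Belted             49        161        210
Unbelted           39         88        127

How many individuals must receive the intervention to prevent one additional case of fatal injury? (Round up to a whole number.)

14

Risk in treated group = 49/210 = 0.23333; risk in control = 39/127 = 0.30709.
Absolute risk reduction = 0.30709 − 0.23333 = 0.07375
NNT = 1 / ARR = 1 / 0.07375 = 13.559 → round up → 14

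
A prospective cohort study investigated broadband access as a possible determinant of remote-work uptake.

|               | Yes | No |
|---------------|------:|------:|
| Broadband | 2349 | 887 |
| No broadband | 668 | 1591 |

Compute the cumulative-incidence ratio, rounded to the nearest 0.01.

Cells: a = 2349, b = 887, c = 668, d = 1591.
Risk in exposed = 2349/3236 = 0.72590; risk in unexposed = 668/2259 = 0.29571.
RR = 0.72590 / 0.29571 = 2.45479
The risk among the exposed is 2.45 times that among the unexposed.

2.45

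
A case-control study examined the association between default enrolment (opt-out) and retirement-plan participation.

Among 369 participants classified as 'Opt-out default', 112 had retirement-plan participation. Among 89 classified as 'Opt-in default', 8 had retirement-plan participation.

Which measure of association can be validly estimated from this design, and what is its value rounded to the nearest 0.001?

From the description: a = 112, b = 257, c = 8, d = 81.
This is a case-control study: participants were sampled on outcome status, so risks in the source population cannot be estimated directly — relative risk is not valid here. The odds ratio is the appropriate measure.
OR = (a·d)/(b·c) = (112 × 81) / (257 × 8) = 9072 / 2056 = 4.41245

4.412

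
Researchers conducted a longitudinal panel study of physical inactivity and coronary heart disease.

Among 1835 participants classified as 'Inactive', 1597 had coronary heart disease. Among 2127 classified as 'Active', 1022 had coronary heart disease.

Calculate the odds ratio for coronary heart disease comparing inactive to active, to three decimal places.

7.255

From the description: a = 1597, b = 238, c = 1022, d = 1105.
OR = (a·d)/(b·c) = (1597 × 1105) / (238 × 1022) = 1764685 / 243236 = 7.25503
The odds of coronary heart disease are about 7.26 times as high in the inactive group.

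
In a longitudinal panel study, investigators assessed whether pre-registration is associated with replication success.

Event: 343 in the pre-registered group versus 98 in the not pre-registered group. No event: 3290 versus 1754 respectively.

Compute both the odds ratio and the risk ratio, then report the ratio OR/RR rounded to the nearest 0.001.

From the description: a = 343, b = 3290, c = 98, d = 1754.
OR = (343·1754)/(3290·98) = 601622/322420 = 1.86596
Risk in exposed = 343/3633 = 0.09441; risk in unexposed = 98/1852 = 0.05292; RR = 1.78420
OR/RR = 1.86596 / 1.78420 = 1.04582
The outcome is rare in both groups, so OR ≈ RR (ratio near 1).

1.046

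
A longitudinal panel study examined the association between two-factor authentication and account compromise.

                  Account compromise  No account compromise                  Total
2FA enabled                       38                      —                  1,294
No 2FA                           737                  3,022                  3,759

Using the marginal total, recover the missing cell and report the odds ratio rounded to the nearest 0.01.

0.12

The missing cell is in the exposed row: 1294 − 38 = 1256.
So a = 38, b = 1256, c = 737, d = 3022.
OR = (a·d)/(b·c) = (38 × 3022) / (1256 × 737) = 114836 / 925672 = 0.12406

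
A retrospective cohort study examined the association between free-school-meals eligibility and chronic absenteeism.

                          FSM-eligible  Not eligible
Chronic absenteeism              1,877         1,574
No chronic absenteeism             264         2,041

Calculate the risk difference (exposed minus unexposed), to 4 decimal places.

0.4413

Reading the table with exposure as columns: a = 1877 (FSM-eligible, case), b = 264 (FSM-eligible, non-case), c = 1574 (Not eligible, case), d = 2041.
Risk in exposed = 1877/2141 = 0.876693; risk in unexposed = 1574/3615 = 0.435408.
Risk difference = 0.876693 − 0.435408 = 0.441285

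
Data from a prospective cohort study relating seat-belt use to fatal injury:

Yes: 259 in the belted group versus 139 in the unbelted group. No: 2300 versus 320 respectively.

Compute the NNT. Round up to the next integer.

5

Risk in treated group = 259/2559 = 0.10121; risk in control = 139/459 = 0.30283.
Absolute risk reduction = 0.30283 − 0.10121 = 0.20162
NNT = 1 / ARR = 1 / 0.20162 = 4.960 → round up → 5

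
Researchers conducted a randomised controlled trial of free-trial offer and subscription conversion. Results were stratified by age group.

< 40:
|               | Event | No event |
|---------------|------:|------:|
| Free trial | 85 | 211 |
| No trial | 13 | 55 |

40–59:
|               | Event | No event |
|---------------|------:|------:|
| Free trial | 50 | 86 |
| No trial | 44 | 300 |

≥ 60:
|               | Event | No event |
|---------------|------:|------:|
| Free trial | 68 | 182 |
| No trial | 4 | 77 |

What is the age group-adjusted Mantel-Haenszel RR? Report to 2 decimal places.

2.62

RR_MH = Σ(aᵢ·n₀ᵢ/nᵢ) / Σ(cᵢ·n₁ᵢ/nᵢ), with n₁ᵢ = aᵢ+bᵢ (exposed), n₀ᵢ = cᵢ+dᵢ (unexposed), nᵢ = n₁ᵢ+n₀ᵢ.
Stratum 1 (< 40): n₁ = 296, n₀ = 68, n = 364; a·n₀/n = 85·68/364 = 15.8791; c·n₁/n = 13·296/364 = 10.5714
Stratum 2 (40–59): n₁ = 136, n₀ = 344, n = 480; a·n₀/n = 50·344/480 = 35.8333; c·n₁/n = 44·136/480 = 12.4667
Stratum 3 (≥ 60): n₁ = 250, n₀ = 81, n = 331; a·n₀/n = 68·81/331 = 16.6405; c·n₁/n = 4·250/331 = 3.0211
RR_MH = (15.8791 + 35.8333 + 16.6405) / (10.5714 + 12.4667 + 3.0211) = 68.3529 / 26.0592 = 2.62298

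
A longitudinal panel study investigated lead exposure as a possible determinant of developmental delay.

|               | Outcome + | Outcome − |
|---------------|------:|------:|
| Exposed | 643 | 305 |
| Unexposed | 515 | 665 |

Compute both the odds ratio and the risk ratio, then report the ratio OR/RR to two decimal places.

1.75

Cells: a = 643, b = 305, c = 515, d = 665.
OR = (643·665)/(305·515) = 427595/157075 = 2.72223
Risk in exposed = 643/948 = 0.67827; risk in unexposed = 515/1180 = 0.43644; RR = 1.55409
OR/RR = 2.72223 / 1.55409 = 1.75165
The outcome is not rare, so the OR lies further from 1 than the RR.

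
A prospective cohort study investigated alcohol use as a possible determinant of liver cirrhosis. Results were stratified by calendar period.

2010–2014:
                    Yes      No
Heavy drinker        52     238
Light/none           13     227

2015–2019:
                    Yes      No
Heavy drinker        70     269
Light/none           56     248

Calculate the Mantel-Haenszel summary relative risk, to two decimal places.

1.55

RR_MH = Σ(aᵢ·n₀ᵢ/nᵢ) / Σ(cᵢ·n₁ᵢ/nᵢ), with n₁ᵢ = aᵢ+bᵢ (exposed), n₀ᵢ = cᵢ+dᵢ (unexposed), nᵢ = n₁ᵢ+n₀ᵢ.
Stratum 1 (2010–2014): n₁ = 290, n₀ = 240, n = 530; a·n₀/n = 52·240/530 = 23.5472; c·n₁/n = 13·290/530 = 7.1132
Stratum 2 (2015–2019): n₁ = 339, n₀ = 304, n = 643; a·n₀/n = 70·304/643 = 33.0949; c·n₁/n = 56·339/643 = 29.5241
RR_MH = (23.5472 + 33.0949) / (7.1132 + 29.5241) = 56.6420 / 36.6373 = 1.54602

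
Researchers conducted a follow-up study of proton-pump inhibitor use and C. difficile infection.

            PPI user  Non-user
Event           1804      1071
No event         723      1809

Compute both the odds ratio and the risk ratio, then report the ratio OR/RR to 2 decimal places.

2.20

Reading the table with exposure as columns: a = 1804 (PPI user, case), b = 723 (PPI user, non-case), c = 1071 (Non-user, case), d = 1809.
OR = (1804·1809)/(723·1071) = 3263436/774333 = 4.21451
Risk in exposed = 1804/2527 = 0.71389; risk in unexposed = 1071/2880 = 0.37188; RR = 1.91970
OR/RR = 4.21451 / 1.91970 = 2.19540
The outcome is not rare, so the OR lies further from 1 than the RR.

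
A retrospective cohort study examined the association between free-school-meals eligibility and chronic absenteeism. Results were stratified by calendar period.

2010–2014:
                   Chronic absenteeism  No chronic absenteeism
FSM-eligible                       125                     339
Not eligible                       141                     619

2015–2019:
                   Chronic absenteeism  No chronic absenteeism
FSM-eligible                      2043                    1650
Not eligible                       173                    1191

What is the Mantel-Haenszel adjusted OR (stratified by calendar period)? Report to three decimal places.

5.700

OR_MH = Σ(aᵢdᵢ/nᵢ) / Σ(bᵢcᵢ/nᵢ), where nᵢ is the stratum total.
Stratum 1 (2010–2014): n = 1224; a·d/n = 125·619/1224 = 63.2149; b·c/n = 339·141/1224 = 39.0515
Stratum 2 (2015–2019): n = 5057; a·d/n = 2043·1191/5057 = 481.1574; b·c/n = 1650·173/5057 = 56.4465
OR_MH = (63.2149 + 481.1574) / (39.0515 + 56.4465) = 544.3723 / 95.4980 = 5.70035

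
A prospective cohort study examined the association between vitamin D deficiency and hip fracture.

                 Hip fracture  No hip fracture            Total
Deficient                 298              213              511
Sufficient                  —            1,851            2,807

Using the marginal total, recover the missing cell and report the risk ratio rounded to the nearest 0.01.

1.71

The missing cell is in the unexposed row: 2807 − 1851 = 956.
So a = 298, b = 213, c = 956, d = 1851.
RR = [a/(a+b)] / [c/(c+d)] = (298/511) / (956/2807) = 0.58317/0.34058 = 1.71230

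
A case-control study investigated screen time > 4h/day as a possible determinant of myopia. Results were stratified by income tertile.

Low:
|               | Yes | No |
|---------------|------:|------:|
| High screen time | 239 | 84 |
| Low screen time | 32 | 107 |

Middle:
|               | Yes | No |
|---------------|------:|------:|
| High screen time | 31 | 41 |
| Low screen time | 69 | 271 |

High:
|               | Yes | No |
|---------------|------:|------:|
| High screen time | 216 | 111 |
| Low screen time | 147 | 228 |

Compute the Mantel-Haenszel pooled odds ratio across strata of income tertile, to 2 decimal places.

4.06

OR_MH = Σ(aᵢdᵢ/nᵢ) / Σ(bᵢcᵢ/nᵢ), where nᵢ is the stratum total.
Stratum 1 (Low): n = 462; a·d/n = 239·107/462 = 55.3528; b·c/n = 84·32/462 = 5.8182
Stratum 2 (Middle): n = 412; a·d/n = 31·271/412 = 20.3908; b·c/n = 41·69/412 = 6.8665
Stratum 3 (High): n = 702; a·d/n = 216·228/702 = 70.1538; b·c/n = 111·147/702 = 23.2436
OR_MH = (55.3528 + 20.3908 + 70.1538) / (5.8182 + 6.8665 + 23.2436) = 145.8974 / 35.9283 = 4.06080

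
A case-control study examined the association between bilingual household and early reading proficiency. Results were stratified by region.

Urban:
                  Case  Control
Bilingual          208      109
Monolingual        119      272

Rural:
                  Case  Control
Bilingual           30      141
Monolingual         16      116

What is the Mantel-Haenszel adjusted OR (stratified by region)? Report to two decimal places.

3.55

OR_MH = Σ(aᵢdᵢ/nᵢ) / Σ(bᵢcᵢ/nᵢ), where nᵢ is the stratum total.
Stratum 1 (Urban): n = 708; a·d/n = 208·272/708 = 79.9096; b·c/n = 109·119/708 = 18.3206
Stratum 2 (Rural): n = 303; a·d/n = 30·116/303 = 11.4851; b·c/n = 141·16/303 = 7.4455
OR_MH = (79.9096 + 11.4851) / (18.3206 + 7.4455) = 91.3948 / 25.7662 = 3.54708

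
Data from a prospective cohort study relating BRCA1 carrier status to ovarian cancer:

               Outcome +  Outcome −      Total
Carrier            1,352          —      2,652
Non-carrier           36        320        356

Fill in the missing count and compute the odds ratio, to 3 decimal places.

9.244

The missing cell is in the exposed row: 2652 − 1352 = 1300.
So a = 1352, b = 1300, c = 36, d = 320.
OR = (a·d)/(b·c) = (1352 × 320) / (1300 × 36) = 432640 / 46800 = 9.24444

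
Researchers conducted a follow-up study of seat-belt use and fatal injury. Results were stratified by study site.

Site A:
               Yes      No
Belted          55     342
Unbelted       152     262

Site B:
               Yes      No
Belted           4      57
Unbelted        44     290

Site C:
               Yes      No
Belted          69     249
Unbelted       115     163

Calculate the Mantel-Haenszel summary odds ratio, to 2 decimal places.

OR_MH = Σ(aᵢdᵢ/nᵢ) / Σ(bᵢcᵢ/nᵢ), where nᵢ is the stratum total.
Stratum 1 (Site A): n = 811; a·d/n = 55·262/811 = 17.7682; b·c/n = 342·152/811 = 64.0986
Stratum 2 (Site B): n = 395; a·d/n = 4·290/395 = 2.9367; b·c/n = 57·44/395 = 6.3494
Stratum 3 (Site C): n = 596; a·d/n = 69·163/596 = 18.8708; b·c/n = 249·115/596 = 48.0453
OR_MH = (17.7682 + 2.9367 + 18.8708) / (64.0986 + 6.3494 + 48.0453) = 39.5757 / 118.4933 = 0.33399

0.33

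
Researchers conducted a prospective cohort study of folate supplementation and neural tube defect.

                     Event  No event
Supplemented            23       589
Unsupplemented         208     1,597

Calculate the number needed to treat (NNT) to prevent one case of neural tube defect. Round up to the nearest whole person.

13

Risk in treated group = 23/612 = 0.03758; risk in control = 208/1805 = 0.11524.
Absolute risk reduction = 0.11524 − 0.03758 = 0.07765
NNT = 1 / ARR = 1 / 0.07765 = 12.878 → round up → 13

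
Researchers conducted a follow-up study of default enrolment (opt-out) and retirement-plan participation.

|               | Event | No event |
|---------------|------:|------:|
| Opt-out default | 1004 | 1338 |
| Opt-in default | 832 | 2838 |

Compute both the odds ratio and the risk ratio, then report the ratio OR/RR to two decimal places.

Cells: a = 1004, b = 1338, c = 832, d = 2838.
OR = (1004·2838)/(1338·832) = 2849352/1113216 = 2.55957
Risk in exposed = 1004/2342 = 0.42869; risk in unexposed = 832/3670 = 0.22670; RR = 1.89099
OR/RR = 2.55957 / 1.89099 = 1.35356
The outcome is not rare, so the OR lies further from 1 than the RR.

1.35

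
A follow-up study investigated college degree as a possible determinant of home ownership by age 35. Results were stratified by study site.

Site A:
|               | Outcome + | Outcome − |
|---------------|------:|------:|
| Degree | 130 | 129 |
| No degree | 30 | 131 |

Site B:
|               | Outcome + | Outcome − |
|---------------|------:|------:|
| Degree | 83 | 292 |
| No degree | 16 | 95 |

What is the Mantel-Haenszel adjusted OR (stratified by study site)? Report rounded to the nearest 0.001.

3.015

OR_MH = Σ(aᵢdᵢ/nᵢ) / Σ(bᵢcᵢ/nᵢ), where nᵢ is the stratum total.
Stratum 1 (Site A): n = 420; a·d/n = 130·131/420 = 40.5476; b·c/n = 129·30/420 = 9.2143
Stratum 2 (Site B): n = 486; a·d/n = 83·95/486 = 16.2243; b·c/n = 292·16/486 = 9.6132
OR_MH = (40.5476 + 16.2243) / (9.2143 + 9.6132) = 56.7719 / 18.8275 = 3.01538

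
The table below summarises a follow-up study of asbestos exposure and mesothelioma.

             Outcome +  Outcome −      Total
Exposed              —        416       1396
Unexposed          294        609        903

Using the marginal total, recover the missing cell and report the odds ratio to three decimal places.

4.880

The missing cell is in the exposed row: 1396 − 416 = 980.
So a = 980, b = 416, c = 294, d = 609.
OR = (a·d)/(b·c) = (980 × 609) / (416 × 294) = 596820 / 122304 = 4.87981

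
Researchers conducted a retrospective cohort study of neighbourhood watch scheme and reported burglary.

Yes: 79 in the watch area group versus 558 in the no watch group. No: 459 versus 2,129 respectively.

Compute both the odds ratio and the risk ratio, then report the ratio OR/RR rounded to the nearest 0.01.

From the description: a = 79, b = 459, c = 558, d = 2129.
OR = (79·2129)/(459·558) = 168191/256122 = 0.65668
Risk in exposed = 79/538 = 0.14684; risk in unexposed = 558/2687 = 0.20767; RR = 0.70710
OR/RR = 0.65668 / 0.70710 = 0.92870
The outcome is not rare, so the OR lies further from 1 than the RR.

0.93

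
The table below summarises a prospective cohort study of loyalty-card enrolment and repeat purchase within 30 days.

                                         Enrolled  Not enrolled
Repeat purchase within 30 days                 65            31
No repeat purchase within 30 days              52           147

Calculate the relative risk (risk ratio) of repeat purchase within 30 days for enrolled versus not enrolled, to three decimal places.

3.190

Reading the table with exposure as columns: a = 65 (Enrolled, case), b = 52 (Enrolled, non-case), c = 31 (Not enrolled, case), d = 147.
Risk in exposed = 65/117 = 0.55556; risk in unexposed = 31/178 = 0.17416.
RR = 0.55556 / 0.17416 = 3.18996
The risk among the exposed is 3.19 times that among the unexposed.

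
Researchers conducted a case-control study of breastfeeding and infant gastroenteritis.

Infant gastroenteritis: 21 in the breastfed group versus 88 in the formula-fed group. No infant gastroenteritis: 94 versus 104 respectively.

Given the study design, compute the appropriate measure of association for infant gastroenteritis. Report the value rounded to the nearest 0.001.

From the description: a = 21, b = 94, c = 88, d = 104.
This is a case-control study: participants were sampled on outcome status, so risks in the source population cannot be estimated directly — relative risk is not valid here. The odds ratio is the appropriate measure.
OR = (a·d)/(b·c) = (21 × 104) / (94 × 88) = 2184 / 8272 = 0.26402

0.264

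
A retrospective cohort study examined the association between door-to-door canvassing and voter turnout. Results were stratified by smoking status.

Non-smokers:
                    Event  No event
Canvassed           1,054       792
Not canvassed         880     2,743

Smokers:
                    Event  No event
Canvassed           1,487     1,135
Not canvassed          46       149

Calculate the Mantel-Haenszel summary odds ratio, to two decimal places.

4.16

OR_MH = Σ(aᵢdᵢ/nᵢ) / Σ(bᵢcᵢ/nᵢ), where nᵢ is the stratum total.
Stratum 1 (Non-smokers): n = 5469; a·d/n = 1054·2743/5469 = 528.6381; b·c/n = 792·880/5469 = 127.4383
Stratum 2 (Smokers): n = 2817; a·d/n = 1487·149/2817 = 78.6521; b·c/n = 1135·46/2817 = 18.5339
OR_MH = (528.6381 + 78.6521) / (127.4383 + 18.5339) = 607.2903 / 145.9722 = 4.16031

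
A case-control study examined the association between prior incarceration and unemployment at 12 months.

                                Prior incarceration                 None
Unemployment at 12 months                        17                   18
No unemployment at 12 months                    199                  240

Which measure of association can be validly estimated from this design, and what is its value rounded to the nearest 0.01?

1.14

Reading the table with exposure as columns: a = 17 (Prior incarceration, case), b = 199 (Prior incarceration, non-case), c = 18 (None, case), d = 240.
This is a case-control study: participants were sampled on outcome status, so risks in the source population cannot be estimated directly — relative risk is not valid here. The odds ratio is the appropriate measure.
OR = (a·d)/(b·c) = (17 × 240) / (199 × 18) = 4080 / 3582 = 1.13903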